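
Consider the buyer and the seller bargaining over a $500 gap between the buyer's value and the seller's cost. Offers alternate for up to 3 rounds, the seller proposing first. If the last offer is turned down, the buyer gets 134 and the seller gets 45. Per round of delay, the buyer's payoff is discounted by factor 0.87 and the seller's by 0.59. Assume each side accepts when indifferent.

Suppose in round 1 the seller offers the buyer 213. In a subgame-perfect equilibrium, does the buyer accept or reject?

Reject

Work out the buyer's continuation value if the offer is rejected.
Round 3 (the seller proposes): the buyer gets 134 if talks fail, so the seller offers 134 and keeps 366.
Round 2 (the buyer proposes): the seller can get 366 next round, worth 0.59 × 366 = 215.94 now, so the buyer offers 215.94, keeping 284.06.
So by rejecting in round 1, the buyer gets 284.06 next round, worth 0.87 × 284.06 = 247.1322 now.
Offer 213 < 247.1322, so the buyer rejects.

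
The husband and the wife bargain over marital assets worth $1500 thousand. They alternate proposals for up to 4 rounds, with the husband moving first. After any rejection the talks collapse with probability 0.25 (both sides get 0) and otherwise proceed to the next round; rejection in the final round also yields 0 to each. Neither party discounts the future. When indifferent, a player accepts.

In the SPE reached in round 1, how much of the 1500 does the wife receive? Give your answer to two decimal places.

914.06

Round 4 (the wife proposes): the husband will accept anything ≥ 0, so the wife offers 0 and keeps 1500.
Round 3 (the husband proposes): rejecting gives the wife an expected 0.75 × 1500 = 1125. The husband offers 1125 and keeps 1500 − 1125 = 375.
Round 2 (the wife proposes): rejecting gives the husband an expected 0.75 × 375 = 281.25. The wife offers 281.25 and keeps 1500 − 281.25 = 1218.75.
Round 1 (the husband proposes): rejecting gives the wife an expected 0.75 × 1218.75 = 914.0625, so the husband offers 914.0625, keeping 585.9375.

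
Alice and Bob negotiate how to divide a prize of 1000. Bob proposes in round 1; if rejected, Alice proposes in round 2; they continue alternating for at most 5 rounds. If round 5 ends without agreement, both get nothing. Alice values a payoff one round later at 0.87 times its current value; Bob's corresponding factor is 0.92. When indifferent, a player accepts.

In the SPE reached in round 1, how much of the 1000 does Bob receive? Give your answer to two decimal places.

Round 5 (Bob proposes): rejection yields 0 for Alice; Bob offers 0 and keeps 1000.
Round 4 (Alice proposes): Bob can get 1000 next round, worth 0.92 × 1000 = 920 now; Alice offers that and keeps 80.
Round 3 (Bob proposes): Alice can get 80 next round, worth 0.87 × 80 = 69.6 now, so Bob offers 69.6, keeping 930.4.
Round 2 (Alice proposes): Bob can get 930.4 next round, worth 0.92 × 930.4 = 855.968 now, so Alice offers 855.968, keeping 144.032.
Round 1 (Bob proposes): Alice can get 144.032 next round, worth 0.87 × 144.032 = 125.30784 now. Bob offers 125.30784 and keeps 1000 − 125.30784 = 874.69216.

874.69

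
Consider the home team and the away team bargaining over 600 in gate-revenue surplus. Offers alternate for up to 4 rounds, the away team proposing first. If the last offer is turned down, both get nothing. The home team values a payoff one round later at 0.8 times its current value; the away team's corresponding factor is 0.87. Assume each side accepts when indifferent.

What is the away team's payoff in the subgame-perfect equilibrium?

Round 4 (the home team proposes): rejection yields 0 for the away team; the home team offers 0 and keeps 600.
Round 3 (the away team proposes): the home team can get 600 next round, worth 0.8 × 600 = 480 now. The away team offers 480 and keeps 600 − 480 = 120.
Round 2 (the home team proposes): the away team can get 120 next round, worth 0.87 × 120 = 104.4 now. The home team offers 104.4 and keeps 600 − 104.4 = 495.6.
Round 1 (the away team proposes): the home team can get 495.6 next round, worth 0.8 × 495.6 = 396.48 now, so the away team offers 396.48, keeping 203.52.

203.52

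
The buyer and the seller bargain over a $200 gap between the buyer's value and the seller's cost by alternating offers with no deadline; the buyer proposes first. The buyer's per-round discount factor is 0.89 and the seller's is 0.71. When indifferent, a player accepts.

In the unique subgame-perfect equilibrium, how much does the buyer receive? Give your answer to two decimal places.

157.57

Let x be the buyer's share when the buyer proposes and y be the seller's share when the seller proposes.
The seller accepts iff offered ≥ 0.71·y, so x = 200 − 0.71y. Symmetrically y = 200 − 0.89x.
Substituting: x = 200 − 0.71(200 − 0.89x), giving x(1 − 0.89·0.71) = 200(1 − 0.71).
So x = 200 × 0.29 / 0.3681 ≈ 157.5659, and the seller receives 200 − x ≈ 42.4341.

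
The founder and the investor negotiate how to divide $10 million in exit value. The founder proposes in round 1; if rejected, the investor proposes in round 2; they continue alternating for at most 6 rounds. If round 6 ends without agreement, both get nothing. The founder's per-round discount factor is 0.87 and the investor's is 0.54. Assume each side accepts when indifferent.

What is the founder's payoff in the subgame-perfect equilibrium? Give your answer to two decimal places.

Round 6 (the investor proposes): rejection yields 0 for the founder; the investor offers 0 and keeps 10.
Round 5 (the founder proposes): the investor can get 10 next round, worth 0.54 × 10 = 5.4 now, so the founder offers 5.4, keeping 4.6.
Round 4 (the investor proposes): the founder can get 4.6 next round, worth 0.87 × 4.6 = 4.002 now; the investor offers that and keeps 5.998.
Round 3 (the founder proposes): the investor can get 5.998 next round, worth 0.54 × 5.998 = 3.23892 now, so the founder offers 3.23892, keeping 6.76108.
Round 2 (the investor proposes): the founder can get 6.76108 next round, worth 0.87 × 6.76108 = 5.8821396 now, so the investor offers 5.8821396, keeping 4.1178604.
Round 1 (the founder proposes): the investor can get 4.1178604 next round, worth 0.54 × 4.1178604 = 2.223644616 now; the founder offers that and keeps 7.776355384.

7.78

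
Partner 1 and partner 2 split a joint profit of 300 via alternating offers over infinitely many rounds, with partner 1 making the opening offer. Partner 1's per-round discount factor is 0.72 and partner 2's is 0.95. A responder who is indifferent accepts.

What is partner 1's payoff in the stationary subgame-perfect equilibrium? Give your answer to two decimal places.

When partner 1 proposes, partner 2 accepts any offer worth at least 0.95 times what partner 2 would get by proposing next round; and vice versa.
This gives x = 300 − 0.95y and y = 300 − 0.72x, where x and y are each side's share when it proposes.
Hence (1 − 0.95·0.72)x = 300(1 − 0.95), i.e. 0.316·x = 15.
x ≈ 47.4684; partner 2's share is 300 − x ≈ 252.5316.

47.47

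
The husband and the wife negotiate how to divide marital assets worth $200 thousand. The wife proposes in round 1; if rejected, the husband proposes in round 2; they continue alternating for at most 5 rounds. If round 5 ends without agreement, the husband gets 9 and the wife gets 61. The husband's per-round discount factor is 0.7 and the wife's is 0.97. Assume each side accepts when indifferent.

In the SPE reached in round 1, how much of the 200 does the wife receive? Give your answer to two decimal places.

Round 5 (the wife proposes): the husband gets 9 if talks fail, so the wife offers 9 and keeps 191.
Round 4 (the husband proposes): the wife can get 191 next round, worth 0.97 × 191 = 185.27 now; the husband offers that and keeps 14.73.
Round 3 (the wife proposes): the husband can get 14.73 next round, worth 0.7 × 14.73 = 10.311 now. The wife offers 10.311 and keeps 200 − 10.311 = 189.689.
Round 2 (the husband proposes): the wife can get 189.689 next round, worth 0.97 × 189.689 = 183.99833 now, so the husband offers 183.99833, keeping 16.00167.
Round 1 (the wife proposes): the husband can get 16.00167 next round, worth 0.7 × 16.00167 = 11.201169 now. The wife offers 11.201169 and keeps 200 − 11.201169 = 188.798831.

188.80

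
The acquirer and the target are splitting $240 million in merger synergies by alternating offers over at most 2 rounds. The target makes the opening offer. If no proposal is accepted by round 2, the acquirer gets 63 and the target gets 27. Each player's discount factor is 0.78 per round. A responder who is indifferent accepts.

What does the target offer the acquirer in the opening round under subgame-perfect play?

166.14

Round 2 (the acquirer proposes): the target gets 27 if talks fail, so the acquirer offers 27 and keeps 213.
Round 1 (the target proposes): the acquirer can get 213 next round, worth 0.78 × 213 = 166.14 now; the target offers that and keeps 73.86.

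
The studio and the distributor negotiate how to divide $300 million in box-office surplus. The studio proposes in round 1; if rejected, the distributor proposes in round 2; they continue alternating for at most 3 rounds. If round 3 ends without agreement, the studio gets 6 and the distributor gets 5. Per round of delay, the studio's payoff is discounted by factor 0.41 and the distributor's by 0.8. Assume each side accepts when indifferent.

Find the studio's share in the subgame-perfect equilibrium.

Round 3 (the studio proposes): the distributor gets 5 if talks fail, so the studio offers 5 and keeps 295.
Round 2 (the distributor proposes): the studio can get 295 next round, worth 0.41 × 295 = 120.95 now; the distributor offers that and keeps 179.05.
Round 1 (the studio proposes): the distributor can get 179.05 next round, worth 0.8 × 179.05 = 143.24 now. The studio offers 143.24 and keeps 300 − 143.24 = 156.76.

156.76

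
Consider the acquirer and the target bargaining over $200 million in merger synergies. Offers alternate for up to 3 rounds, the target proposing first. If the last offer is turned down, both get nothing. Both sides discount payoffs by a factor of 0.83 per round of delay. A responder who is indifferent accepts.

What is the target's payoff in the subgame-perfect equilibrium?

171.78

Round 3 (the target proposes): rejection yields 0 for the acquirer; the target offers 0 and keeps 200.
Round 2 (the acquirer proposes): the target can get 200 next round, worth 0.83 × 200 = 166 now, so the acquirer offers 166, keeping 34.
Round 1 (the target proposes): the acquirer can get 34 next round, worth 0.83 × 34 = 28.22 now; the target offers that and keeps 171.78.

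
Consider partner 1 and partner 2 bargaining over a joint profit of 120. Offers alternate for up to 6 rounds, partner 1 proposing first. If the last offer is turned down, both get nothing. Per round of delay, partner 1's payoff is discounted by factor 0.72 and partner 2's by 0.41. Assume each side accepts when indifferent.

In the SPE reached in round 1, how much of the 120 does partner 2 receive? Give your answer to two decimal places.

22.13

Round 6 (partner 2 proposes): rejection yields 0 for partner 1; partner 2 offers 0 and keeps 120.
Round 5 (partner 1 proposes): partner 2 can get 120 next round, worth 0.41 × 120 = 49.2 now; partner 1 offers that and keeps 70.8.
Round 4 (partner 2 proposes): partner 1 can get 70.8 next round, worth 0.72 × 70.8 = 50.976 now. Partner 2 offers 50.976 and keeps 120 − 50.976 = 69.024.
Round 3 (partner 1 proposes): partner 2 can get 69.024 next round, worth 0.41 × 69.024 = 28.29984 now. Partner 1 offers 28.29984 and keeps 120 − 28.29984 = 91.70016.
Round 2 (partner 2 proposes): partner 1 can get 91.70016 next round, worth 0.72 × 91.70016 = 66.0241152 now, so partner 2 offers 66.0241152, keeping 53.9758848.
Round 1 (partner 1 proposes): partner 2 can get 53.9758848 next round, worth 0.41 × 53.9758848 = 22.130112768 now. Partner 1 offers 22.130112768 and keeps 120 − 22.130112768 = 97.869887232.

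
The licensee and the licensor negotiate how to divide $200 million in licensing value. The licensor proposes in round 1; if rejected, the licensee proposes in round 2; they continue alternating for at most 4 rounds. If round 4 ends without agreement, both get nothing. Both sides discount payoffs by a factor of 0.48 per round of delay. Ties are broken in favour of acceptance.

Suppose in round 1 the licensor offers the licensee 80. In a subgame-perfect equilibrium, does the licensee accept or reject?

Accept

Round 4 (the licensee proposes): the licensor will accept anything ≥ 0, so the licensee offers 0 and keeps 200.
Round 3 (the licensor proposes): the licensee can get 200 next round, worth 0.48 × 200 = 96 now. The licensor offers 96 and keeps 200 − 96 = 104.
Round 2 (the licensee proposes): the licensor can get 104 next round, worth 0.48 × 104 = 49.92 now, so the licensee offers 49.92, keeping 150.08.
So by rejecting in round 1, the licensee gets 150.08 next round, worth 0.48 × 150.08 = 72.0384 now.
Offer 80 ≥ 72.0384, so the licensee accepts.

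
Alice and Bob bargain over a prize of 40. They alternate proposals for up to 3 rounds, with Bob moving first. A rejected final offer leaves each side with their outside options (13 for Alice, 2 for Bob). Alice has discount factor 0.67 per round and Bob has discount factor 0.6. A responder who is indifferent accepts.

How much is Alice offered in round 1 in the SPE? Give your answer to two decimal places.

Solve by backward induction from round 3.
Round 3 (Bob proposes): Alice gets 13 if talks fail, so Bob offers 13 and keeps 27.
Round 2 (Alice proposes): Bob can get 27 next round, worth 0.6 × 27 = 16.2 now. Alice offers 16.2 and keeps 40 − 16.2 = 23.8.
Round 1 (Bob proposes): Alice can get 23.8 next round, worth 0.67 × 23.8 = 15.946 now. Bob offers 15.946 and keeps 40 − 15.946 = 24.054.

15.95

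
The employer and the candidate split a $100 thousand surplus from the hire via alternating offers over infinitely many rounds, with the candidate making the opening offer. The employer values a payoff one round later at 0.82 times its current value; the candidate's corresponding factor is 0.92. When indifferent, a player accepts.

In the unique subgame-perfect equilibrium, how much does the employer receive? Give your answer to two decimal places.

26.71

In a stationary SPE each proposer offers the other exactly their discounted continuation value.
If the candidate keeps x when proposing and the employer keeps y when proposing, then x = 100 − 0.82y and y = 100 − 0.92x.
Solving: x = 100(1 − 0.82) / (1 − 0.92·0.82) = 18 / 0.2456 ≈ 73.2899.
The employer gets 100 − 73.2899 ≈ 26.7101.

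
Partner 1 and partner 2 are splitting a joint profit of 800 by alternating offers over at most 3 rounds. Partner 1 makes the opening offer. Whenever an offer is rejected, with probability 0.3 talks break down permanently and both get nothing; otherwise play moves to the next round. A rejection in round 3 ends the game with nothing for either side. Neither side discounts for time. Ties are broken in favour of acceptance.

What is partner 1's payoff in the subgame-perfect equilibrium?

632

Round 3 (partner 1 proposes): partner 2 will accept anything ≥ 0, so partner 1 offers 0 and keeps 800.
Round 2 (partner 2 proposes): rejecting gives partner 1 an expected 0.7 × 800 = 560. Partner 2 offers 560 and keeps 800 − 560 = 240.
Round 1 (partner 1 proposes): rejecting gives partner 2 an expected 0.7 × 240 = 168. Partner 1 offers 168 and keeps 800 − 168 = 632.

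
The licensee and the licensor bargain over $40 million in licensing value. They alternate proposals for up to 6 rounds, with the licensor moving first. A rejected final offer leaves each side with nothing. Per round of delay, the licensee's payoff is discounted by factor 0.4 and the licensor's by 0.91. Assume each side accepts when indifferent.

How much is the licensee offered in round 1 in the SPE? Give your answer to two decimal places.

4.08

Round 6 (the licensee proposes): the licensor will accept anything ≥ 0, so the licensee offers 0 and keeps 40.
Round 5 (the licensor proposes): the licensee can get 40 next round, worth 0.4 × 40 = 16 now, so the licensor offers 16, keeping 24.
Round 4 (the licensee proposes): the licensor can get 24 next round, worth 0.91 × 24 = 21.84 now; the licensee offers that and keeps 18.16.
Round 3 (the licensor proposes): the licensee can get 18.16 next round, worth 0.4 × 18.16 = 7.264 now, so the licensor offers 7.264, keeping 32.736.
Round 2 (the licensee proposes): the licensor can get 32.736 next round, worth 0.91 × 32.736 = 29.78976 now, so the licensee offers 29.78976, keeping 10.21024.
Round 1 (the licensor proposes): the licensee can get 10.21024 next round, worth 0.4 × 10.21024 = 4.084096 now. The licensor offers 4.084096 and keeps 40 − 4.084096 = 35.915904.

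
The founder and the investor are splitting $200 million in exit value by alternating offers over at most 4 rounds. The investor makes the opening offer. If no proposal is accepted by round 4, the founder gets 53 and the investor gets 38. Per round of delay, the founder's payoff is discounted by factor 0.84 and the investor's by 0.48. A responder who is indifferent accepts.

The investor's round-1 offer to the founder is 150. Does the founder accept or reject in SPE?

Accept

Round 4 (the founder proposes): the investor gets 38 if talks fail, so the founder offers 38 and keeps 162.
Round 3 (the investor proposes): the founder can get 162 next round, worth 0.84 × 162 = 136.08 now; the investor offers that and keeps 63.92.
Round 2 (the founder proposes): the investor can get 63.92 next round, worth 0.48 × 63.92 = 30.6816 now. The founder offers 30.6816 and keeps 200 − 30.6816 = 169.3184.
So by rejecting in round 1, the founder gets 169.3184 next round, worth 0.84 × 169.3184 = 142.227456 now.
Offer 150 ≥ 142.227456, so the founder accepts.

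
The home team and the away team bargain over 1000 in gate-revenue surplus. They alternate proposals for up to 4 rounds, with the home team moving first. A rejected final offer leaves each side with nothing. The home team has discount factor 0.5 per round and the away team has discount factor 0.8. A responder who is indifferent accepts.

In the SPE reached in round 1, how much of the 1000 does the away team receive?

720

Round 4 (the away team proposes): the home team will accept anything ≥ 0, so the away team offers 0 and keeps 1000.
Round 3 (the home team proposes): the away team can get 1000 next round, worth 0.8 × 1000 = 800 now, so the home team offers 800, keeping 200.
Round 2 (the away team proposes): the home team can get 200 next round, worth 0.5 × 200 = 100 now, so the away team offers 100, keeping 900.
Round 1 (the home team proposes): the away team can get 900 next round, worth 0.8 × 900 = 720 now. The home team offers 720 and keeps 1000 − 720 = 280.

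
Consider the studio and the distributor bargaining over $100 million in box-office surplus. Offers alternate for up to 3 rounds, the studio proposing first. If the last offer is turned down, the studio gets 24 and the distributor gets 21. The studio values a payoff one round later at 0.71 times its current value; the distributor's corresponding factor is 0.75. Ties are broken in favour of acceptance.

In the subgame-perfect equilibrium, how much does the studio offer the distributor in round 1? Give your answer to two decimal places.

Work backward from the last round.
Round 3 (the studio proposes): the distributor gets 21 if talks fail, so the studio offers 21 and keeps 79.
Round 2 (the distributor proposes): the studio can get 79 next round, worth 0.71 × 79 = 56.09 now, so the distributor offers 56.09, keeping 43.91.
Round 1 (the studio proposes): the distributor can get 43.91 next round, worth 0.75 × 43.91 = 32.9325 now. The studio offers 32.9325 and keeps 100 − 32.9325 = 67.0675.

32.93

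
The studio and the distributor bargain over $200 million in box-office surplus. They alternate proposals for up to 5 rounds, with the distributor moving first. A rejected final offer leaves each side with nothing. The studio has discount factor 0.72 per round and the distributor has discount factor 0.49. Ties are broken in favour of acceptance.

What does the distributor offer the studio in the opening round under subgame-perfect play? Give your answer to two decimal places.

99.35

Round 5 (the distributor proposes): rejection yields 0 for the studio; the distributor offers 0 and keeps 200.
Round 4 (the studio proposes): the distributor can get 200 next round, worth 0.49 × 200 = 98 now, so the studio offers 98, keeping 102.
Round 3 (the distributor proposes): the studio can get 102 next round, worth 0.72 × 102 = 73.44 now. The distributor offers 73.44 and keeps 200 − 73.44 = 126.56.
Round 2 (the studio proposes): the distributor can get 126.56 next round, worth 0.49 × 126.56 = 62.0144 now. The studio offers 62.0144 and keeps 200 − 62.0144 = 137.9856.
Round 1 (the distributor proposes): the studio can get 137.9856 next round, worth 0.72 × 137.9856 = 99.349632 now. The distributor offers 99.349632 and keeps 200 − 99.349632 = 100.650368.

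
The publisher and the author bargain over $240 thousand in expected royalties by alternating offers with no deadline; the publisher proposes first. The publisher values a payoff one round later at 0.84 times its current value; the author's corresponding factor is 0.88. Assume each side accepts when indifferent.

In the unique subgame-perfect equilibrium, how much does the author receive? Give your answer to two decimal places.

In a stationary SPE each proposer offers the other exactly their discounted continuation value.
If the publisher keeps x when proposing and the author keeps y when proposing, then x = 240 − 0.88y and y = 240 − 0.84x.
Solving: x = 240(1 − 0.88) / (1 − 0.84·0.88) = 28.8 / 0.2608 ≈ 110.4294.
The author gets 240 − 110.4294 ≈ 129.5706.

129.57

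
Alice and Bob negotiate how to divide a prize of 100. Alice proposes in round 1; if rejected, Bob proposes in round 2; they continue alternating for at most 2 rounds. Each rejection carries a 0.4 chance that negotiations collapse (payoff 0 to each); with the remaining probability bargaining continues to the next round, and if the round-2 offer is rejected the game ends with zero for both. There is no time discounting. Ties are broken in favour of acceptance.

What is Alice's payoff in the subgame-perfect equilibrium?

Round 2 (Bob proposes): Alice will accept anything ≥ 0, so Bob offers 0 and keeps 100.
Round 1 (Alice proposes): rejecting gives Bob an expected 0.6 × 100 = 60. Alice offers 60 and keeps 100 − 60 = 40.

40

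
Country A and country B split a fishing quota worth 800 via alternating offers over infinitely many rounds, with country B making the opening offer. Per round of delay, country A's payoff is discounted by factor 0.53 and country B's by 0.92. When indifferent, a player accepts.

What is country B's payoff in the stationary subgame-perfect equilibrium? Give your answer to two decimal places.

733.80

When country B proposes, country A accepts any offer worth at least 0.53 times what country A would get by proposing next round; and vice versa.
This gives x = 800 − 0.53y and y = 800 − 0.92x, where x and y are each side's share when it proposes.
Hence (1 − 0.53·0.92)x = 800(1 − 0.53), i.e. 0.5124·x = 376.
x ≈ 733.8017; country A's share is 800 − x ≈ 66.1983.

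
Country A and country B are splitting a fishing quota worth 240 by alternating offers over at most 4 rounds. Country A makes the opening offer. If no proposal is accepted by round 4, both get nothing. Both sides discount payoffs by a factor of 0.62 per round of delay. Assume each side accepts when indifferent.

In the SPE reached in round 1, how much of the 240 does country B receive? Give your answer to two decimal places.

Round 4 (country B proposes): country A will accept anything ≥ 0, so country B offers 0 and keeps 240.
Round 3 (country A proposes): country B can get 240 next round, worth 0.62 × 240 = 148.8 now; country A offers that and keeps 91.2.
Round 2 (country B proposes): country A can get 91.2 next round, worth 0.62 × 91.2 = 56.544 now, so country B offers 56.544, keeping 183.456.
Round 1 (country A proposes): country B can get 183.456 next round, worth 0.62 × 183.456 = 113.74272 now, so country A offers 113.74272, keeping 126.25728.

113.74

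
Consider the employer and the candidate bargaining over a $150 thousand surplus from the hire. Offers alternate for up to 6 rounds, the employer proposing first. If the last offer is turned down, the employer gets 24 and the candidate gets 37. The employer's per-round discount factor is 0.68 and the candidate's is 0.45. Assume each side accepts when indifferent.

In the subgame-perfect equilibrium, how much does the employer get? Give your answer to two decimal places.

Round 6 (the candidate proposes): the employer gets 24 if talks fail, so the candidate offers 24 and keeps 126.
Round 5 (the employer proposes): the candidate can get 126 next round, worth 0.45 × 126 = 56.7 now; the employer offers that and keeps 93.3.
Round 4 (the candidate proposes): the employer can get 93.3 next round, worth 0.68 × 93.3 = 63.444 now; the candidate offers that and keeps 86.556.
Round 3 (the employer proposes): the candidate can get 86.556 next round, worth 0.45 × 86.556 = 38.9502 now, so the employer offers 38.9502, keeping 111.0498.
Round 2 (the candidate proposes): the employer can get 111.0498 next round, worth 0.68 × 111.0498 = 75.513864 now. The candidate offers 75.513864 and keeps 150 − 75.513864 = 74.486136.
Round 1 (the employer proposes): the candidate can get 74.486136 next round, worth 0.45 × 74.486136 = 33.5187612 now; the employer offers that and keeps 116.4812388.

116.48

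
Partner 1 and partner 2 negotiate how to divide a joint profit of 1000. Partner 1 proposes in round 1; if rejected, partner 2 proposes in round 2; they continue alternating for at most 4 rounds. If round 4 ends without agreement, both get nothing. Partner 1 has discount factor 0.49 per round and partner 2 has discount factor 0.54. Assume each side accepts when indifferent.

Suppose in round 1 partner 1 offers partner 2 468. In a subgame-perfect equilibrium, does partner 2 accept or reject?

Accept

Work out partner 2's continuation value if the offer is rejected.
Round 4 (partner 2 proposes): rejection yields 0 for partner 1; partner 2 offers 0 and keeps 1000.
Round 3 (partner 1 proposes): partner 2 can get 1000 next round, worth 0.54 × 1000 = 540 now, so partner 1 offers 540, keeping 460.
Round 2 (partner 2 proposes): partner 1 can get 460 next round, worth 0.49 × 460 = 225.4 now. Partner 2 offers 225.4 and keeps 1000 − 225.4 = 774.6.
So by rejecting in round 1, partner 2 gets 774.6 next round, worth 0.54 × 774.6 = 418.284 now.
Offer 468 ≥ 418.284, so partner 2 accepts.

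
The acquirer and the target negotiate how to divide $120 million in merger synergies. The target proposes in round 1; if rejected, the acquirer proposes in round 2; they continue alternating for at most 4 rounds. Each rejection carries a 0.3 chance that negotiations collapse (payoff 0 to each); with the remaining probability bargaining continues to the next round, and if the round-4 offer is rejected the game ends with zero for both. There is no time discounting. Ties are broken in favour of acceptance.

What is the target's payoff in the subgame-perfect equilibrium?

By backward induction:
Round 4 (the acquirer proposes): rejection yields 0 for the target; the acquirer offers 0 and keeps 120.
Round 3 (the target proposes): rejecting gives the acquirer an expected 0.7 × 120 = 84. The target offers 84 and keeps 120 − 84 = 36.
Round 2 (the acquirer proposes): rejecting gives the target an expected 0.7 × 36 = 25.2, so the acquirer offers 25.2, keeping 94.8.
Round 1 (the target proposes): rejecting gives the acquirer an expected 0.7 × 94.8 = 66.36, so the target offers 66.36, keeping 53.64.

53.64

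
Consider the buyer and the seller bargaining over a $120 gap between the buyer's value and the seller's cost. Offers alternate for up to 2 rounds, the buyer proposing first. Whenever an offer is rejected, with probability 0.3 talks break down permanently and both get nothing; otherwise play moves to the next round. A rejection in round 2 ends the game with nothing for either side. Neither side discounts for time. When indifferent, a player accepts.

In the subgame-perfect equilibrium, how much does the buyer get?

36

By backward induction:
Round 2 (the seller proposes): the buyer will accept anything ≥ 0, so the seller offers 0 and keeps 120.
Round 1 (the buyer proposes): rejecting gives the seller an expected 0.7 × 120 = 84. The buyer offers 84 and keeps 120 − 84 = 36.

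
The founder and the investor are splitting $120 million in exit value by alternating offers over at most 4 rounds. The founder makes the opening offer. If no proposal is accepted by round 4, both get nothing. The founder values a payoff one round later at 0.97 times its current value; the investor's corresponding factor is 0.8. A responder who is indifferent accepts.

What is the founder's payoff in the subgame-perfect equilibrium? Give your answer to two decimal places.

42.62

Round 4 (the investor proposes): rejection yields 0 for the founder; the investor offers 0 and keeps 120.
Round 3 (the founder proposes): the investor can get 120 next round, worth 0.8 × 120 = 96 now; the founder offers that and keeps 24.
Round 2 (the investor proposes): the founder can get 24 next round, worth 0.97 × 24 = 23.28 now; the investor offers that and keeps 96.72.
Round 1 (the founder proposes): the investor can get 96.72 next round, worth 0.8 × 96.72 = 77.376 now, so the founder offers 77.376, keeping 42.624.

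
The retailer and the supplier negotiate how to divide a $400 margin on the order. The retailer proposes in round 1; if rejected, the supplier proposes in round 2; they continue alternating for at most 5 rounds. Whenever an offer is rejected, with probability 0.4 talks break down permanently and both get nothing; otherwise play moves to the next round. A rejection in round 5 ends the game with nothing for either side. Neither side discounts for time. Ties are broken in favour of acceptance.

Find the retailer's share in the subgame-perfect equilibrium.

269.44

Round 5 (the retailer proposes): rejection yields 0 for the supplier; the retailer offers 0 and keeps 400.
Round 4 (the supplier proposes): rejecting gives the retailer an expected 0.6 × 400 = 240. The supplier offers 240 and keeps 400 − 240 = 160.
Round 3 (the retailer proposes): rejecting gives the supplier an expected 0.6 × 160 = 96. The retailer offers 96 and keeps 400 − 96 = 304.
Round 2 (the supplier proposes): rejecting gives the retailer an expected 0.6 × 304 = 182.4, so the supplier offers 182.4, keeping 217.6.
Round 1 (the retailer proposes): rejecting gives the supplier an expected 0.6 × 217.6 = 130.56, so the retailer offers 130.56, keeping 269.44.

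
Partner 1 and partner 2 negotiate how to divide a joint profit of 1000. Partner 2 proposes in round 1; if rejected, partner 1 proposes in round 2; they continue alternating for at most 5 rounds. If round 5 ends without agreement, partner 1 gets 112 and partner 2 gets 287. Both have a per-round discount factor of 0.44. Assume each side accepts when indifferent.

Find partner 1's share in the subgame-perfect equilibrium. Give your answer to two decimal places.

298.30

Round 5 (partner 2 proposes): partner 1 gets 112 if talks fail, so partner 2 offers 112 and keeps 888.
Round 4 (partner 1 proposes): partner 2 can get 888 next round, worth 0.44 × 888 = 390.72 now. Partner 1 offers 390.72 and keeps 1000 − 390.72 = 609.28.
Round 3 (partner 2 proposes): partner 1 can get 609.28 next round, worth 0.44 × 609.28 = 268.0832 now, so partner 2 offers 268.0832, keeping 731.9168.
Round 2 (partner 1 proposes): partner 2 can get 731.9168 next round, worth 0.44 × 731.9168 = 322.043392 now, so partner 1 offers 322.043392, keeping 677.956608.
Round 1 (partner 2 proposes): partner 1 can get 677.956608 next round, worth 0.44 × 677.956608 = 298.30090752 now, so partner 2 offers 298.30090752, keeping 701.69909248.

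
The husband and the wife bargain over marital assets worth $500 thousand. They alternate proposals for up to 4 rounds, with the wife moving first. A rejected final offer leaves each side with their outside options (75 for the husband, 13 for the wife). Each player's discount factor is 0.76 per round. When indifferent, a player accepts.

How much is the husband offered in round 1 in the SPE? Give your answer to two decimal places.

304.98

Round 4 (the husband proposes): the wife gets 13 if talks fail, so the husband offers 13 and keeps 487.
Round 3 (the wife proposes): the husband can get 487 next round, worth 0.76 × 487 = 370.12 now. The wife offers 370.12 and keeps 500 − 370.12 = 129.88.
Round 2 (the husband proposes): the wife can get 129.88 next round, worth 0.76 × 129.88 = 98.7088 now, so the husband offers 98.7088, keeping 401.2912.
Round 1 (the wife proposes): the husband can get 401.2912 next round, worth 0.76 × 401.2912 = 304.981312 now; the wife offers that and keeps 195.018688.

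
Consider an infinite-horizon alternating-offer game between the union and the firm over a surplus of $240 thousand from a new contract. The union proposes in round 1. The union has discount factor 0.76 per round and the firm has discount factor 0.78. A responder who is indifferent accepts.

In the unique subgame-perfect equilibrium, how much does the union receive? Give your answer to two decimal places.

129.67

In a stationary SPE each proposer offers the other exactly their discounted continuation value.
If the union keeps x when proposing and the firm keeps y when proposing, then x = 240 − 0.78y and y = 240 − 0.76x.
Solving: x = 240(1 − 0.78) / (1 − 0.76·0.78) = 52.8 / 0.4072 ≈ 129.6660.
The firm gets 240 − 129.6660 ≈ 110.3340.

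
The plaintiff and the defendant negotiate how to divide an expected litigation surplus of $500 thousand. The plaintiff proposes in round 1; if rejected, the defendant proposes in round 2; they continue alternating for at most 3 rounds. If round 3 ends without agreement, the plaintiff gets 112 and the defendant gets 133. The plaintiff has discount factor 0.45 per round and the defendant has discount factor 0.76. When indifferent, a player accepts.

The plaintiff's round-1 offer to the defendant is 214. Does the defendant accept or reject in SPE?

Work out the defendant's continuation value if the offer is rejected.
Round 3 (the plaintiff proposes): the defendant gets 133 if talks fail, so the plaintiff offers 133 and keeps 367.
Round 2 (the defendant proposes): the plaintiff can get 367 next round, worth 0.45 × 367 = 165.15 now. The defendant offers 165.15 and keeps 500 − 165.15 = 334.85.
So by rejecting in round 1, the defendant gets 334.85 next round, worth 0.76 × 334.85 = 254.486 now.
Offer 214 < 254.486, so the defendant rejects.

Reject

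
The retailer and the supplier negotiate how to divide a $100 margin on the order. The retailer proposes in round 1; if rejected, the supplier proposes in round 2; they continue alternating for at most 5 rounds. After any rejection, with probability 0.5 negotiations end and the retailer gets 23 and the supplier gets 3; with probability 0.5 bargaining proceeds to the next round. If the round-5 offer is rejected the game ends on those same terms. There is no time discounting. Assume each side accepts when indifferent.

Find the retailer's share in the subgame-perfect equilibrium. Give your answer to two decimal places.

73.88

Round 5 (the retailer proposes): the supplier gets 3 if talks fail, so the retailer offers 3 and keeps 97.
Round 4 (the supplier proposes): rejecting gives the retailer an expected 0.5 × 97 + 0.5 × 23 = 60; the supplier offers that and keeps 40.
Round 3 (the retailer proposes): rejecting gives the supplier an expected 0.5 × 40 + 0.5 × 3 = 21.5, so the retailer offers 21.5, keeping 78.5.
Round 2 (the supplier proposes): rejecting gives the retailer an expected 0.5 × 78.5 + 0.5 × 23 = 50.75. The supplier offers 50.75 and keeps 100 − 50.75 = 49.25.
Round 1 (the retailer proposes): rejecting gives the supplier an expected 0.5 × 49.25 + 0.5 × 3 = 26.125; the retailer offers that and keeps 73.875.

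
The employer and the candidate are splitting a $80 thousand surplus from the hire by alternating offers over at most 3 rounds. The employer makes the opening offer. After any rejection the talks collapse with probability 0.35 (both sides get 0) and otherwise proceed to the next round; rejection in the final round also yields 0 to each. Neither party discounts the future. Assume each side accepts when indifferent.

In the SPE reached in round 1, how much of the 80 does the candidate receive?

18.2

Round 3 (the employer proposes): rejection yields 0 for the candidate; the employer offers 0 and keeps 80.
Round 2 (the candidate proposes): rejecting gives the employer an expected 0.65 × 80 = 52. The candidate offers 52 and keeps 80 − 52 = 28.
Round 1 (the employer proposes): rejecting gives the candidate an expected 0.65 × 28 = 18.2, so the employer offers 18.2, keeping 61.8.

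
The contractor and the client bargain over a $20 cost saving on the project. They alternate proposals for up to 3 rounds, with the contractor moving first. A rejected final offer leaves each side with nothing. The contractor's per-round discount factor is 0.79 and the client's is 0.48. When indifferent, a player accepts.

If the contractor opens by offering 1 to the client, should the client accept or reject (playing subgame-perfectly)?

Reject

Round 3 (the contractor proposes): rejection yields 0 for the client; the contractor offers 0 and keeps 20.
Round 2 (the client proposes): the contractor can get 20 next round, worth 0.79 × 20 = 15.8 now. The client offers 15.8 and keeps 20 − 15.8 = 4.2.
So by rejecting in round 1, the client gets 4.2 next round, worth 0.48 × 4.2 = 2.016 now.
Offer 1 < 2.016, so the client rejects.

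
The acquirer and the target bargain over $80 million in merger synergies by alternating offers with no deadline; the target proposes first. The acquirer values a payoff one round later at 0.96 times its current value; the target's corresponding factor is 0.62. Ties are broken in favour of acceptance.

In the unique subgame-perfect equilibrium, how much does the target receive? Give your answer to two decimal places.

In a stationary SPE each proposer offers the other exactly their discounted continuation value.
If the target keeps x when proposing and the acquirer keeps y when proposing, then x = 80 − 0.96y and y = 80 − 0.62x.
Solving: x = 80(1 − 0.96) / (1 − 0.62·0.96) = 3.2 / 0.4048 ≈ 7.9051.
The acquirer gets 80 − 7.9051 ≈ 72.0949.

7.91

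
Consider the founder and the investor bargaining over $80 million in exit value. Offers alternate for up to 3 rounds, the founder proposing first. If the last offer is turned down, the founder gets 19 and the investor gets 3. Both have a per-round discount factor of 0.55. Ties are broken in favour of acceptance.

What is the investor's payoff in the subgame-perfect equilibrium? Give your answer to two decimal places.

20.71

Round 3 (the founder proposes): the investor gets 3 if talks fail, so the founder offers 3 and keeps 77.
Round 2 (the investor proposes): the founder can get 77 next round, worth 0.55 × 77 = 42.35 now; the investor offers that and keeps 37.65.
Round 1 (the founder proposes): the investor can get 37.65 next round, worth 0.55 × 37.65 = 20.7075 now. The founder offers 20.7075 and keeps 80 − 20.7075 = 59.2925.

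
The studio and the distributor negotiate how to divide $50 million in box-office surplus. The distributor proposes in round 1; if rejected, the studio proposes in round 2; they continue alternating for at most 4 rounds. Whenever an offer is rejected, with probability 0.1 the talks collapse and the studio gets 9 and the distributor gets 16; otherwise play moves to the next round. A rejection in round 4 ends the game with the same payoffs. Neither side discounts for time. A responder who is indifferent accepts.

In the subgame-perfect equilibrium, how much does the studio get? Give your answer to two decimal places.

By backward induction:
Round 4 (the studio proposes): the distributor gets 16 if talks fail, so the studio offers 16 and keeps 34.
Round 3 (the distributor proposes): rejecting gives the studio an expected 0.9 × 34 + 0.1 × 9 = 31.5. The distributor offers 31.5 and keeps 50 − 31.5 = 18.5.
Round 2 (the studio proposes): rejecting gives the distributor an expected 0.9 × 18.5 + 0.1 × 16 = 18.25, so the studio offers 18.25, keeping 31.75.
Round 1 (the distributor proposes): rejecting gives the studio an expected 0.9 × 31.75 + 0.1 × 9 = 29.475. The distributor offers 29.475 and keeps 50 − 29.475 = 20.525.

29.48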